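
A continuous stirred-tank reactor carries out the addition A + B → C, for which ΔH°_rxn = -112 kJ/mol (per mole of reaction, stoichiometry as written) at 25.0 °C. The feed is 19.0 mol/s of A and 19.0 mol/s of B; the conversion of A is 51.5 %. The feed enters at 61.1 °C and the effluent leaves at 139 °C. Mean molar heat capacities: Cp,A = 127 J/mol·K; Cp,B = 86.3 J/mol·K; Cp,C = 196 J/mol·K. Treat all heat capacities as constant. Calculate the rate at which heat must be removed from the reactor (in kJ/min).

Extent of reaction ξ = 0.515 × 19.0 = 9.785 mol/s
Reaction term: ξ·ΔH°_rxn = 9.785 × -112 = -1095.9 kJ/s
Sensible, feed 61.1→25 °C: -146.3 kJ/s
Outlet flows (mol/s): A 9.215, B 9.215, C 9.785
Sensible, products 25→139 °C: 442.71 kJ/s
Q = ΔH = -799.51 kJ/s = -799.51 kW
Heat removed = 47971 kJ/min

Q_out = 48000 kJ/min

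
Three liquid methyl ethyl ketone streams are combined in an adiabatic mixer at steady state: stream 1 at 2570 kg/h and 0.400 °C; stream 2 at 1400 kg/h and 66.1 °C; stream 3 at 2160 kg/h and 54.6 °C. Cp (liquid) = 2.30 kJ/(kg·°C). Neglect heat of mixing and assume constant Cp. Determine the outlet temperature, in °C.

T_out = 34.5 °C

Energy balance with Q = 0: Σ ṁᵢCp,ᵢ(T_out − Tᵢ) = 0
Σ ṁᵢCp,ᵢTᵢ = 2570×2.30×0.400 + 1400×2.30×66.1 + 2160×2.30×54.6 = 486460
Σ ṁᵢCp,ᵢ = 2570×2.30 + 1400×2.30 + 2160×2.30 = 14099
T_out = 486460 / 14099 = 34.503 °C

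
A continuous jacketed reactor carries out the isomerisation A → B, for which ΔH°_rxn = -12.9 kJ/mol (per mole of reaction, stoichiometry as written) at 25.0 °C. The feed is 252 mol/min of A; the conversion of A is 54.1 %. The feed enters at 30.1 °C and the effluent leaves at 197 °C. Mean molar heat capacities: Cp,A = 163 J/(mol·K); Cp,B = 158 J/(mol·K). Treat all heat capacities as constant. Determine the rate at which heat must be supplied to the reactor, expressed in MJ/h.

Extent of reaction ξ = 0.541 × 252 = 136.33 mol/min
Reaction term: ξ·ΔH°_rxn = 136.33 × -12.9 = -1758.7 kJ/min
Sensible, feed 30.1→25 °C: -209.49 kJ/min
Outlet flows (mol/min): A 115.67, B 136.33
Sensible, products 25→197 °C: 6947.8 kJ/min
Q = ΔH = 4979.7 kJ/min = 82.994 kW
Heat supplied = 298.78 MJ/h

Q_in = 299 MJ/h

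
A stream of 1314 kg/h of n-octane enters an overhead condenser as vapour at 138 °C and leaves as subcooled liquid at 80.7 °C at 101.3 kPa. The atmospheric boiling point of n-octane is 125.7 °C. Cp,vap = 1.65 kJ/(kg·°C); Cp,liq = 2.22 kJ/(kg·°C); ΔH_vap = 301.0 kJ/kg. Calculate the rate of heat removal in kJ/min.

Q_c = 9220 kJ/min

vapour 138→125.7 °C: -20.295 kJ/kg
condensation at 125.7 °C: -301 kJ/kg
liquid 125.7→80.7 °C: -99.9 kJ/kg
Δh = -20.295 + -301 + -99.9 = -421.19 kJ/kg
Q = ṁ·Δh = 1314 kg/h × -421.19 kJ/kg = -553450 kJ/h
|Q| = 153.74 kW = 9224.2 kJ/min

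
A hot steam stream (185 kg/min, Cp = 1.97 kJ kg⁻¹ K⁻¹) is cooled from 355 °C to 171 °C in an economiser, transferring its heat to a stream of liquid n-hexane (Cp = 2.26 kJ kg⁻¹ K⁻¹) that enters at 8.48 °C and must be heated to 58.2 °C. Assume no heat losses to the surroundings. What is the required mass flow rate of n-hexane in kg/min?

ṁ_c = 597 kg/min

Heat released by hot stream: Q = 185 × 1.97 × (355 − 171) = 67059 kJ/min
Energy balance on cold side (adiabatic exchanger): Q = ṁ_c·Cp_c·(T_c,out − T_c,in)
ṁ_c = 67059 / [2.26 × (58.2 − 8.48)] = 596.78 kg/min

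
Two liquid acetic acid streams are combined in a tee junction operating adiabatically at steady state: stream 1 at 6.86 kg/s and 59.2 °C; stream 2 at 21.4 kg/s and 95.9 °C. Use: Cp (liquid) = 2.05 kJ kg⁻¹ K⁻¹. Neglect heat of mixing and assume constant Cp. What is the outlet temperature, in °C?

Adiabatic, steady state ⇒ Σ ṁᵢCp,ᵢ(T_out − Tᵢ) = 0
T_out = Σ ṁᵢCp,ᵢTᵢ / Σ ṁᵢCp,ᵢ
      = 5039.7 / 57.933 = 86.991 °C

T_out = 87.0 °C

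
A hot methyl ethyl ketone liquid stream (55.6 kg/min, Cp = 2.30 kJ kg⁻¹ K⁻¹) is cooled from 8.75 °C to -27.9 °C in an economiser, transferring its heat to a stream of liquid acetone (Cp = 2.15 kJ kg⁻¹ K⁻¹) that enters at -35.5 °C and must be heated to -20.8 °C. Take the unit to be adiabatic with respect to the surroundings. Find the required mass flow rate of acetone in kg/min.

Heat released by hot stream: Q = 55.6 × 2.30 × (8.75 − -27.9) = 4686.8 kJ/min
Energy balance on cold side (adiabatic exchanger): Q = ṁ_c·Cp_c·(T_c,out − T_c,in)
ṁ_c = 4686.8 / [2.15 × (-20.8 − -35.5)] = 148.29 kg/min

ṁ_c = 148 kg/min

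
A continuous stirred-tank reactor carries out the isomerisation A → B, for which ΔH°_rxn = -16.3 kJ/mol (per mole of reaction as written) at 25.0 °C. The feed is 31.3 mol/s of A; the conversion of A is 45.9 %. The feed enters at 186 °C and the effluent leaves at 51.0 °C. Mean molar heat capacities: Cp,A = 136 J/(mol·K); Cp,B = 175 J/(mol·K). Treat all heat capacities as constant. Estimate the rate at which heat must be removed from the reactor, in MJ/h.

Q_out = 2860 MJ/h

Extent of reaction ξ = 0.459 × 31.3 = 14.367 mol/s
Reaction term: ξ·ΔH°_rxn = 14.367 × -16.3 = -234.18 kJ/s
Sensible, feed 186→25 °C: -685.34 kJ/s
Outlet flows (mol/s): A 16.933, B 14.367
Sensible, products 25→51.0 °C: 125.24 kJ/s
Q = ΔH = -794.28 kJ/s = -794.28 kW
Heat removed = 2859.4 MJ/h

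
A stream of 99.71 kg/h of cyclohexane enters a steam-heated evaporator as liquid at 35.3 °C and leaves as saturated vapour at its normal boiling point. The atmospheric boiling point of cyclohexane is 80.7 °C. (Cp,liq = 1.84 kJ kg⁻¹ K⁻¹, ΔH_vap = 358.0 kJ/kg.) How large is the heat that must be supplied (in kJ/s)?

Q = 12.2 kJ/s

liquid 35.3→80.7 °C: 83.536 kJ/kg
vaporisation at 80.7 °C: 358 kJ/kg
Δh = 83.536 + 358 = 441.54 kJ/kg
Q = ṁ·Δh = 99.71 kg/h × 441.54 kJ/kg = 44026 kJ/h
|Q| = 12.229 kW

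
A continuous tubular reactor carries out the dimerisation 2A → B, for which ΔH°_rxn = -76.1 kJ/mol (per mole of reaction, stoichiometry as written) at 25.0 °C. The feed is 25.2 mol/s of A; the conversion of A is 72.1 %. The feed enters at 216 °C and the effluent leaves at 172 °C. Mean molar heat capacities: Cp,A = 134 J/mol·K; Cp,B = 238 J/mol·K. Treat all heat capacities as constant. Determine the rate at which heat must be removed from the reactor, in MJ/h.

Q_out = 3170 MJ/h

Extent of reaction ξ = 0.721 × 25.2 / 2 = 9.0846 mol/s
Reaction term: ξ·ΔH°_rxn = 9.0846 × -76.1 = -691.34 kJ/s
Sensible, feed 216→25 °C: -644.97 kJ/s
Outlet flows (mol/s): A 7.0308, B 9.0846
Sensible, products 25→172 °C: 456.33 kJ/s
Q = ΔH = -879.98 kJ/s = -879.98 kW
Heat removed = 3167.9 MJ/h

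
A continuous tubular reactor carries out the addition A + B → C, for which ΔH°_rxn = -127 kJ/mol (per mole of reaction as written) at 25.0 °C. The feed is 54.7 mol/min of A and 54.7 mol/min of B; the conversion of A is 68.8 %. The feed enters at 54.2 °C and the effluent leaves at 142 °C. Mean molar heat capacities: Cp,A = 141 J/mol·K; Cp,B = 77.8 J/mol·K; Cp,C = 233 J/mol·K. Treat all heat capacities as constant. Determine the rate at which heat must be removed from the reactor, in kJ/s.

Extent of reaction ξ = 0.688 × 54.7 = 37.634 mol/min
Reaction term: ξ·ΔH°_rxn = 37.634 × -127 = -4779.5 kJ/min
Sensible, feed 54.2→25 °C: -349.48 kJ/min
Outlet flows (mol/min): A 17.066, B 17.066, C 37.634
Sensible, products 25→142 °C: 1462.8 kJ/min
Q = ΔH = -3666.1 kJ/min = -61.102 kW
Heat removed = 61.102 kJ/s

Q_out = 61.1 kJ/s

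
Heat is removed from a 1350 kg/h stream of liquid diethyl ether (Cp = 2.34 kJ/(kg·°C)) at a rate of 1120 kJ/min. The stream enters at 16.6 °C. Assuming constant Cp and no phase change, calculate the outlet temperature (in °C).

T_out = -4.67 °C

Q = 1120 kJ/min = 67200 kJ/h
ΔT = Q/(ṁ·Cp) = 67200/(1350×2.34) = 21.273 K
T_out = 16.6 − 21.273 = -4.6726 °C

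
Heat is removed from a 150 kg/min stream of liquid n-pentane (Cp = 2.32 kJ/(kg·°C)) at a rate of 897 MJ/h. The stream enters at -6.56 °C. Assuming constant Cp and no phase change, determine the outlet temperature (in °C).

Q = 897 MJ/h = 14950 kJ/min
ΔT = Q/(ṁ·Cp) = 14950/(150×2.32) = 42.96 K
T_out = -6.56 − 42.96 = -49.52 °C

T_out = -49.5 °C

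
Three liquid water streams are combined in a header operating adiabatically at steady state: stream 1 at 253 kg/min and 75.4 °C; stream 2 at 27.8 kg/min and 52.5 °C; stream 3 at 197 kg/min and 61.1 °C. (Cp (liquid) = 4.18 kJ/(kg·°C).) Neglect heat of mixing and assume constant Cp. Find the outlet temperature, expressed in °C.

T_out = 68.2 °C

Adiabatic, steady state ⇒ Σ ṁᵢCp,ᵢ(T_out − Tᵢ) = 0
T_out = Σ ṁᵢCp,ᵢTᵢ / Σ ṁᵢCp,ᵢ
      = 136150 / 1997.2 = 68.172 °C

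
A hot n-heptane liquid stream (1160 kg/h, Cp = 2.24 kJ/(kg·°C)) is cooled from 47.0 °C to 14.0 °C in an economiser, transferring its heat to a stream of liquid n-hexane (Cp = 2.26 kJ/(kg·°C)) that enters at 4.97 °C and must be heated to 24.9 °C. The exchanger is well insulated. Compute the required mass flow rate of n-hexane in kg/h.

ṁ_c = 1900 kg/h

Heat released by hot stream: Q = 1160 × 2.24 × (47.0 − 14.0) = 85747 kJ/h
Energy balance on cold side (adiabatic exchanger): Q = ṁ_c·Cp_c·(T_c,out − T_c,in)
ṁ_c = 85747 / [2.26 × (24.9 − 4.97)] = 1903.7 kg/h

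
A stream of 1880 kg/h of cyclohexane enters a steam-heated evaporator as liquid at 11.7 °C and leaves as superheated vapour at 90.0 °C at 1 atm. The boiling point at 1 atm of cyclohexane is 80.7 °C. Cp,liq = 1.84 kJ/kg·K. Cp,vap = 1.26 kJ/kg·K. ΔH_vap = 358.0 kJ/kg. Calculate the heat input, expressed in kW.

Q = 259 kW

liquid 11.7→80.7 °C: 126.96 kJ/kg
vaporisation at 80.7 °C: 358 kJ/kg
vapour 80.7→90.0 °C: 11.718 kJ/kg
Δh = 126.96 + 358 + 11.718 = 496.68 kJ/kg
Q = ṁ·Δh = 1880 kg/h × 496.68 kJ/kg = 933750 kJ/h
|Q| = 259.38 kW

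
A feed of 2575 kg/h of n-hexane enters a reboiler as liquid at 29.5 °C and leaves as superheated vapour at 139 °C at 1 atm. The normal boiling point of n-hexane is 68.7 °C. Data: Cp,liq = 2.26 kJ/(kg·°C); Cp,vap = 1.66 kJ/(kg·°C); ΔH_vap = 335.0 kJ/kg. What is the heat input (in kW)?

Q = 386 kW

liquid 29.5→68.7 °C: 88.592 kJ/kg
vaporisation at 68.7 °C: 335 kJ/kg
vapour 68.7→139 °C: 116.7 kJ/kg
Δh = 88.592 + 335 + 116.7 = 540.29 kJ/kg
Q = ṁ·Δh = 2575 kg/h × 540.29 kJ/kg = 1.3912e+06 kJ/h
|Q| = 386.46 kW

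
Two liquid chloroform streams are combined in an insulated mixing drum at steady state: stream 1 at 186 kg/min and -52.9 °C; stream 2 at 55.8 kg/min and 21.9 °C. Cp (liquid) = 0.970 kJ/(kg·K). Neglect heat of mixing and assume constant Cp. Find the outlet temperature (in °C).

Adiabatic, steady state ⇒ Σ ṁᵢCp,ᵢ(T_out − Tᵢ) = 0
T_out = Σ ṁᵢCp,ᵢTᵢ / Σ ṁᵢCp,ᵢ
      = -8358.9 / 234.55 = -35.638 °C

T_out = -35.6 °C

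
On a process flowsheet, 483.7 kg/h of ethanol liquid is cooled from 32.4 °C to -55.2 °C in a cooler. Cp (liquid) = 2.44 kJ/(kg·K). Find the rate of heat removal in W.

Q_c = 28700 W

Q = ṁ·Cp·ΔT = 483.7 × 2.44 × (-55.2 − 32.4) = -103390 kJ/h
Converting: 103390 / 3600 s = 28.719 kW
Cooling duty = 28719 W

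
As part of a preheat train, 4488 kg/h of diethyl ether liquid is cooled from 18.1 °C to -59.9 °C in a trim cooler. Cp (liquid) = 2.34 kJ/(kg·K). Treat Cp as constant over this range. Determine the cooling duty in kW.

Q_c = 228 kW

Q = ṁ·Cp·ΔT = 4488 × 2.34 × (-59.9 − 18.1) = -819150 kJ/h
Converting: 819150 / 3600 s = 227.54 kW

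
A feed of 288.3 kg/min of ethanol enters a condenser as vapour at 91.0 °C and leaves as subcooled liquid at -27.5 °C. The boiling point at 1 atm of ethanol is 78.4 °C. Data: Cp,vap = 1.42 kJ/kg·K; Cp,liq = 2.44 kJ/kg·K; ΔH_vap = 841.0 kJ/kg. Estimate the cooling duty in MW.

vapour 91.0→78.4 °C: -17.892 kJ/kg
condensation at 78.4 °C: -841 kJ/kg
liquid 78.4→-27.5 °C: -258.4 kJ/kg
Δh = -17.892 + -841 + -258.4 = -1117.3 kJ/kg
Q = ṁ·Δh = 288.3 kg/min × -1117.3 kJ/kg = -322110 kJ/min
|Q| = 5368.6 kW = 5.3686 MW

Q_c = 5.37 MW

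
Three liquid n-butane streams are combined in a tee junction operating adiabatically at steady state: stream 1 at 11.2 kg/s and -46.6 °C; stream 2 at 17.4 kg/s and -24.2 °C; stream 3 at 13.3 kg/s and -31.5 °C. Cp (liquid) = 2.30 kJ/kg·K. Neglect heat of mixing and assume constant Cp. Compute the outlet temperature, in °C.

Energy balance with Q = 0: Σ ṁᵢCp,ᵢ(T_out − Tᵢ) = 0
Σ ṁᵢCp,ᵢTᵢ = 11.2×2.30×-46.6 + 17.4×2.30×-24.2 + 13.3×2.30×-31.5 = -3132.5
Σ ṁᵢCp,ᵢ = 11.2×2.30 + 17.4×2.30 + 13.3×2.30 = 96.37
T_out = -3132.5 / 96.37 = -32.505 °C

T_out = -32.5 °C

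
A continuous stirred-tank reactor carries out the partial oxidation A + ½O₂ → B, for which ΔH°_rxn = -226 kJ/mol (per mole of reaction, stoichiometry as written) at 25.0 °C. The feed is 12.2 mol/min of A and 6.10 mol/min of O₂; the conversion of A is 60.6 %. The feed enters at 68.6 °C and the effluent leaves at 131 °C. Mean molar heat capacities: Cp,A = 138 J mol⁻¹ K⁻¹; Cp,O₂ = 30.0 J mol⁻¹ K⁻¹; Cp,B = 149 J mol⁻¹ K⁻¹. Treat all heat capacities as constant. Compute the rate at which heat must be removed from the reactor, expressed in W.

Q_out = 26000 W

Extent of reaction ξ = 0.606 × 12.2 = 7.3932 mol/min
Reaction term: ξ·ΔH°_rxn = 7.3932 × -226 = -1670.9 kJ/min
Sensible, feed 68.6→25 °C: -81.384 kJ/min
Outlet flows (mol/min): A 4.8068, O₂ 2.4034, B 7.3932
Sensible, products 25→131 °C: 194.72 kJ/min
Q = ΔH = -1557.5 kJ/min = -25.959 kW
Heat removed = 25959 W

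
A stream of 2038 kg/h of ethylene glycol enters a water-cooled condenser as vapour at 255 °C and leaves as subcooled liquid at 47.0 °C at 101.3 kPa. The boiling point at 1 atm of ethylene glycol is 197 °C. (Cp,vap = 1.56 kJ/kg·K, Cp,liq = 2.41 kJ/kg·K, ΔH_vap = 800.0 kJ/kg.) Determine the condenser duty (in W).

vapour 255→197 °C: -90.48 kJ/kg
condensation at 197 °C: -800 kJ/kg
liquid 197→47.0 °C: -361.5 kJ/kg
Δh = -90.48 + -800 + -361.5 = -1252 kJ/kg
Q = ṁ·Δh = 2038 kg/h × -1252 kJ/kg = -2.5515e+06 kJ/h
|Q| = 708.76 kW = 708760 W

Q_c = 709000 W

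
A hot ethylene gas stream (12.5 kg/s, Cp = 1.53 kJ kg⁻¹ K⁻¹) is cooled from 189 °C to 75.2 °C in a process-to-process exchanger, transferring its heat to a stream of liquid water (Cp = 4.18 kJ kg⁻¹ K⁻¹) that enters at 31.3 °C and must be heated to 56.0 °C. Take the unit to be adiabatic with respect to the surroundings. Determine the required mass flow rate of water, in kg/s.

ṁ_c = 21.1 kg/s

Heat released by hot stream: Q = 12.5 × 1.53 × (189 − 75.2) = 2176.4 kJ/s
Energy balance on cold side (adiabatic exchanger): Q = ṁ_c·Cp_c·(T_c,out − T_c,in)
ṁ_c = 2176.4 / [4.18 × (56.0 − 31.3)] = 21.08 kg/s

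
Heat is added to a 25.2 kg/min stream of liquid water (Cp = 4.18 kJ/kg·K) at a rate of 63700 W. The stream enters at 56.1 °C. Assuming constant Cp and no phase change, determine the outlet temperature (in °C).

Q = 63700 W = 3822 kJ/min
ΔT = Q/(ṁ·Cp) = 3822/(25.2×4.18) = 36.284 K
T_out = 56.1 + 36.284 = 92.384 °C

T_out = 92.4 °C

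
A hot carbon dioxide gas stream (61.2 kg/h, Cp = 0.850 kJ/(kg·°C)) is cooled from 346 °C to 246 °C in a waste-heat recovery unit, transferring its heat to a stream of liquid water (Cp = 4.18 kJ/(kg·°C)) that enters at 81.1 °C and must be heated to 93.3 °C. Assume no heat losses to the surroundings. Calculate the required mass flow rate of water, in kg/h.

ṁ_c = 102 kg/h

Heat released by hot stream: Q = 61.2 × 0.850 × (346 − 246) = 5202 kJ/h
Energy balance on cold side (adiabatic exchanger): Q = ṁ_c·Cp_c·(T_c,out − T_c,in)
ṁ_c = 5202 / [4.18 × (93.3 − 81.1)] = 102.01 kg/h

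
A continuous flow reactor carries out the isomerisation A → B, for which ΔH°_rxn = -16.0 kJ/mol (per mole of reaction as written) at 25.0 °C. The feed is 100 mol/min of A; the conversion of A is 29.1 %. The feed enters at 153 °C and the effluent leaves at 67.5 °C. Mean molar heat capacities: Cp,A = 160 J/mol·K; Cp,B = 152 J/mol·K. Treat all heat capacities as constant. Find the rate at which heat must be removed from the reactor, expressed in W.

Extent of reaction ξ = 0.291 × 100 = 29.1 mol/min
Reaction term: ξ·ΔH°_rxn = 29.1 × -16.0 = -465.6 kJ/min
Sensible, feed 153→25 °C: -2048 kJ/min
Outlet flows (mol/min): A 70.9, B 29.1
Sensible, products 25→67.5 °C: 670.11 kJ/min
Q = ΔH = -1843.5 kJ/min = -30.725 kW
Heat removed = 30725 W

Q_out = 30700 W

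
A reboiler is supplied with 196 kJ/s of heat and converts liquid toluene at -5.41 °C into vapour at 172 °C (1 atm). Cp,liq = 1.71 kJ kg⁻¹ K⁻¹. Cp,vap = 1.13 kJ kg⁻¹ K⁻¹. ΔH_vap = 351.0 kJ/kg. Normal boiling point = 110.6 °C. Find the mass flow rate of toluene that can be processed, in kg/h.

ṁ = 1140 kg/h

Δh = 1.71×(110.6−-5.41) + 351.0 + 1.13×(172−110.6) = 618.76 kJ/kg
Q = 196 kJ/s = 196 kJ/s = 705600 kJ/h
ṁ = Q/Δh = 705600 / 618.76 = 1140.3 kg/h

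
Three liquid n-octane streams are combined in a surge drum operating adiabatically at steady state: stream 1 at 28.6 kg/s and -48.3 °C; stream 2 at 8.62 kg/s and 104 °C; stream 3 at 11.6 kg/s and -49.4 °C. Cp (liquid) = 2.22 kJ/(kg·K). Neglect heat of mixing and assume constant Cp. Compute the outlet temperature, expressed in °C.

No heat crosses the boundary, so H_out = H_in.
Σ ṁᵢCp,ᵢTᵢ = 28.6×2.22×-48.3 + 8.62×2.22×104 + 11.6×2.22×-49.4 = -2348.6
Σ ṁᵢCp,ᵢ = 28.6×2.22 + 8.62×2.22 + 11.6×2.22 = 108.38
T_out = -2348.6 / 108.38 = -21.67 °C

T_out = -21.7 °C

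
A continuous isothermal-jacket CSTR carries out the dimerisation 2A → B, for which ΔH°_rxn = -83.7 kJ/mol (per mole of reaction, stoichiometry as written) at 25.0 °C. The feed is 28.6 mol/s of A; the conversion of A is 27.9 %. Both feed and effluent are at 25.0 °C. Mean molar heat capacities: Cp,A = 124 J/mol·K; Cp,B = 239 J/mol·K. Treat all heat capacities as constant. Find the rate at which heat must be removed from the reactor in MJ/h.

Extent of reaction ξ = 0.279 × 28.6 / 2 = 3.9897 mol/s
Reaction term: ξ·ΔH°_rxn = 3.9897 × -83.7 = -333.94 kJ/s
Q = ΔH = -333.94 kJ/s = -333.94 kW
Heat removed = 1202.2 MJ/h

Q_out = 1200 MJ/h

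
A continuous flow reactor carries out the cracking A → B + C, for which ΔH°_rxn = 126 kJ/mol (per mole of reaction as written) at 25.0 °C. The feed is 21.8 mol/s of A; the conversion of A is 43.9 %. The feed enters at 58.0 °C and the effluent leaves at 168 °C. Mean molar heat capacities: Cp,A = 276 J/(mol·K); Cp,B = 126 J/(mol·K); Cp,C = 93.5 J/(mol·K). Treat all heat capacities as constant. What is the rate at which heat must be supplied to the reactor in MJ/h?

Extent of reaction ξ = 0.439 × 21.8 = 9.5702 mol/s
Reaction term: ξ·ΔH°_rxn = 9.5702 × 126 = 1205.8 kJ/s
Sensible, feed 58.0→25 °C: -198.55 kJ/s
Outlet flows (mol/s): A 12.23, B 9.5702, C 9.5702
Sensible, products 25→168 °C: 783.08 kJ/s
Q = ΔH = 1790.4 kJ/s = 1790.4 kW
Heat supplied = 6445.3 MJ/h

Q_in = 6450 MJ/h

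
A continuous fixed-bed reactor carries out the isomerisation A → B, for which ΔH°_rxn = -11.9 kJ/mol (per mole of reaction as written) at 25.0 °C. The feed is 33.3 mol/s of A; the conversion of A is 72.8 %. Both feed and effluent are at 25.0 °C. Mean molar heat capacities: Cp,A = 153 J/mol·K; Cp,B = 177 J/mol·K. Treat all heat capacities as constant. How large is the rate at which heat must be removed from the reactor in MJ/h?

Q_out = 1040 MJ/h

Extent of reaction ξ = 0.728 × 33.3 = 24.242 mol/s
Reaction term: ξ·ΔH°_rxn = 24.242 × -11.9 = -288.48 kJ/s
Q = ΔH = -288.48 kJ/s = -288.48 kW
Heat removed = 1038.5 MJ/h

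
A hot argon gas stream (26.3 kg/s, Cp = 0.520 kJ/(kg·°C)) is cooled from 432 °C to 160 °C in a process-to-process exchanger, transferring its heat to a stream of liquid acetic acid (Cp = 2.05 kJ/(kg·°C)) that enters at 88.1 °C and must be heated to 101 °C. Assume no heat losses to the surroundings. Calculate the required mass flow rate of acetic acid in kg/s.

ṁ_c = 141 kg/s

Heat released by hot stream: Q = 26.3 × 0.520 × (432 − 160) = 3719.9 kJ/s
Energy balance on cold side (adiabatic exchanger): Q = ṁ_c·Cp_c·(T_c,out − T_c,in)
ṁ_c = 3719.9 / [2.05 × (101 − 88.1)] = 140.66 kg/s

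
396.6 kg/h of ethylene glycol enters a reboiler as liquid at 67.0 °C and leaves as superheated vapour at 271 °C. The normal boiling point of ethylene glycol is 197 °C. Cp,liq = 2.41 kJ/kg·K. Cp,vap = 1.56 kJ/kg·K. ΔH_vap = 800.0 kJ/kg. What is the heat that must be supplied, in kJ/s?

Q = 135 kJ/s

liquid 67.0→197 °C: 313.3 kJ/kg
vaporisation at 197 °C: 800 kJ/kg
vapour 197→271 °C: 115.44 kJ/kg
Δh = 313.3 + 800 + 115.44 = 1228.7 kJ/kg
Q = ṁ·Δh = 396.6 kg/h × 1228.7 kJ/kg = 487320 kJ/h
|Q| = 135.37 kW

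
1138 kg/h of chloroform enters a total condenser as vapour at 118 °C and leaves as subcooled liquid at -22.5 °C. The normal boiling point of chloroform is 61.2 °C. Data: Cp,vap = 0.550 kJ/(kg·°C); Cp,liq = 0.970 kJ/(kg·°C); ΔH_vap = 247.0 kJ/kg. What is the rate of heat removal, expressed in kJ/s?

Q_c = 114 kJ/s

vapour 118→61.2 °C: -31.24 kJ/kg
condensation at 61.2 °C: -247 kJ/kg
liquid 61.2→-22.5 °C: -81.189 kJ/kg
Δh = -31.24 + -247 + -81.189 = -359.43 kJ/kg
Q = ṁ·Δh = 1138 kg/h × -359.43 kJ/kg = -409030 kJ/h
|Q| = 113.62 kW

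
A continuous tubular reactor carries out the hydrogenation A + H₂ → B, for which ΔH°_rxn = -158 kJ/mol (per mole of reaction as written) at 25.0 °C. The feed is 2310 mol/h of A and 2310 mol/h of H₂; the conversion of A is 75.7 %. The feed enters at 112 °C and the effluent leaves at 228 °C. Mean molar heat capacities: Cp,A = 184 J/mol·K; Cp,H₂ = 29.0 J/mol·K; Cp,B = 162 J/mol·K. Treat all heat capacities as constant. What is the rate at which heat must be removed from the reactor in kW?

Extent of reaction ξ = 0.757 × 2310 = 1748.7 mol/h
Reaction term: ξ·ΔH°_rxn = 1748.7 × -158 = -276290 kJ/h
Sensible, feed 112→25 °C: -42807 kJ/h
Outlet flows (mol/h): A 561.33, H₂ 561.33, B 1748.7
Sensible, products 25→228 °C: 81778 kJ/h
Q = ΔH = -237320 kJ/h = -65.922 kW
Heat removed = 65.922 kW

Q_out = 65.9 kW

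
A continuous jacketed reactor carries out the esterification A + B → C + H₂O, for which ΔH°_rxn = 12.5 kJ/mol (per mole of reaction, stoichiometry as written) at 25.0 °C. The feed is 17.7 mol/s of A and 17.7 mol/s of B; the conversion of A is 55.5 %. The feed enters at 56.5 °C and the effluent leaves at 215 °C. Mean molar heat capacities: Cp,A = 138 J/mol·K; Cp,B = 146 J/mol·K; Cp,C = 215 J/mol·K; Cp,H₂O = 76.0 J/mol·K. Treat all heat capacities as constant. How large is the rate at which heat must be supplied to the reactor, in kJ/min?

Q_in = 56000 kJ/min

Extent of reaction ξ = 0.555 × 17.7 = 9.8235 mol/s
Reaction term: ξ·ΔH°_rxn = 9.8235 × 12.5 = 122.79 kJ/s
Sensible, feed 56.5→25 °C: -158.34 kJ/s
Outlet flows (mol/s): A 7.8765, B 7.8765, C 9.8235, H₂O 9.8235
Sensible, products 25→215 °C: 968.16 kJ/s
Q = ΔH = 932.61 kJ/s = 932.61 kW
Heat supplied = 55956 kJ/min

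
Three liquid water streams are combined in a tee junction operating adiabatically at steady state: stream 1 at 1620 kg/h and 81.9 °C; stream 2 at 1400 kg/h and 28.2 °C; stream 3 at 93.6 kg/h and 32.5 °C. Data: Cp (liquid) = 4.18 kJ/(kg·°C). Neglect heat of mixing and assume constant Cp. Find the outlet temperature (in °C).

No heat crosses the boundary, so H_out = H_in.
Σ ṁᵢCp,ᵢTᵢ = 1620×4.18×81.9 + 1400×4.18×28.2 + 93.6×4.18×32.5 = 732340
Σ ṁᵢCp,ᵢ = 1620×4.18 + 1400×4.18 + 93.6×4.18 = 13015
T_out = 732340 / 13015 = 56.269 °C

T_out = 56.3 °C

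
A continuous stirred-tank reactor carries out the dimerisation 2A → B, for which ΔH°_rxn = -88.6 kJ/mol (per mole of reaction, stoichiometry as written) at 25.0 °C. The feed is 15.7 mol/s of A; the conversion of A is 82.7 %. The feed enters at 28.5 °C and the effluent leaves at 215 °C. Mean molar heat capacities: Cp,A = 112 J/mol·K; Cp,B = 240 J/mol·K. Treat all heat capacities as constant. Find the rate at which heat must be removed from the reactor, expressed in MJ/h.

Extent of reaction ξ = 0.827 × 15.7 / 2 = 6.4919 mol/s
Reaction term: ξ·ΔH°_rxn = 6.4919 × -88.6 = -575.19 kJ/s
Sensible, feed 28.5→25 °C: -6.1544 kJ/s
Outlet flows (mol/s): A 2.7161, B 6.4919
Sensible, products 25→215 °C: 353.83 kJ/s
Q = ΔH = -227.51 kJ/s = -227.51 kW
Heat removed = 819.03 MJ/h

Q_out = 819 MJ/h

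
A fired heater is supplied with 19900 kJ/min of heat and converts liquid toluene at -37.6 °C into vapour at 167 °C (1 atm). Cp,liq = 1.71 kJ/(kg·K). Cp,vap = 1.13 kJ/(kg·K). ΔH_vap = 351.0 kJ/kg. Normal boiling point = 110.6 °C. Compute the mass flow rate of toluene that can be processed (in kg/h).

ṁ = 1790 kg/h

Δh = 1.71×(110.6−-37.6) + 351.0 + 1.13×(167−110.6) = 668.15 kJ/kg
Q = 19900 kJ/min = 331.67 kJ/s = 1.194e+06 kJ/h
ṁ = Q/Δh = 1.194e+06 / 668.15 = 1787 kg/h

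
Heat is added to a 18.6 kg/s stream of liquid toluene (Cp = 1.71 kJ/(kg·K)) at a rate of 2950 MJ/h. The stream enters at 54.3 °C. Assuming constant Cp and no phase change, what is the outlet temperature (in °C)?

Q = 2950 MJ/h = 819.44 kJ/s
ΔT = Q/(ṁ·Cp) = 819.44/(18.6×1.71) = 25.764 K
T_out = 54.3 + 25.764 = 80.064 °C

T_out = 80.1 °C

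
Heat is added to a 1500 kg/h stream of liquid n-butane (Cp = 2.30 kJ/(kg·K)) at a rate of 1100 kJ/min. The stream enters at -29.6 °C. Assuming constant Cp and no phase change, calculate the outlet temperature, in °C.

Q = 1100 kJ/min = 66000 kJ/h
ΔT = Q/(ṁ·Cp) = 66000/(1500×2.30) = 19.13 K
T_out = -29.6 + 19.13 = -10.47 °C

T_out = -10.5 °C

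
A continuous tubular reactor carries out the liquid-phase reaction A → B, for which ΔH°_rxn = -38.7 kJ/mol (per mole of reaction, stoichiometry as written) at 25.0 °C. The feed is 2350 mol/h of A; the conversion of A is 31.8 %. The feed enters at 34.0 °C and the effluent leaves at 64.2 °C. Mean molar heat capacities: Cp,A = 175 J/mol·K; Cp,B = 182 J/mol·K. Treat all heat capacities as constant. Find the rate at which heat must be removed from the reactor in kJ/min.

Q_out = 272 kJ/min

Extent of reaction ξ = 0.318 × 2350 = 747.3 mol/h
Reaction term: ξ·ΔH°_rxn = 747.3 × -38.7 = -28921 kJ/h
Sensible, feed 34.0→25 °C: -3701.2 kJ/h
Outlet flows (mol/h): A 1602.7, B 747.3
Sensible, products 25→64.2 °C: 16326 kJ/h
Q = ΔH = -16296 kJ/h = -4.5266 kW
Heat removed = 271.6 kJ/min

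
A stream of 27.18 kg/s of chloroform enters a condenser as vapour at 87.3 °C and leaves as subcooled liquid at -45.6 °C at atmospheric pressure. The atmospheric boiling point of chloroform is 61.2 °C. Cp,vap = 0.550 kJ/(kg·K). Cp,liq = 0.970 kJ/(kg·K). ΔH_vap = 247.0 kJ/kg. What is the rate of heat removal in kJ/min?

Q_c = 595000 kJ/min

vapour 87.3→61.2 °C: -14.355 kJ/kg
condensation at 61.2 °C: -247 kJ/kg
liquid 61.2→-45.6 °C: -103.6 kJ/kg
Δh = -14.355 + -247 + -103.6 = -364.95 kJ/kg
Q = ṁ·Δh = 27.18 kg/s × -364.95 kJ/kg = -9919.4 kJ/s
|Q| = 9919.4 kW = 595160 kJ/min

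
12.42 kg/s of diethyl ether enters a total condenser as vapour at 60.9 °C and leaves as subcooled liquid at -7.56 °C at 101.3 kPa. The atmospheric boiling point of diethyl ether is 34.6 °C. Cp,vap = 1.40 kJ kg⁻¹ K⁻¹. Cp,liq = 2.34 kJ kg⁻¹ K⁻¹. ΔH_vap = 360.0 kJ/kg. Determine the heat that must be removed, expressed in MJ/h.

Q_c = 22200 MJ/h

vapour 60.9→34.6 °C: -36.82 kJ/kg
condensation at 34.6 °C: -360 kJ/kg
liquid 34.6→-7.56 °C: -98.654 kJ/kg
Δh = -36.82 + -360 + -98.654 = -495.47 kJ/kg
Q = ṁ·Δh = 12.42 kg/s × -495.47 kJ/kg = -6153.8 kJ/s
|Q| = 6153.8 kW = 22154 MJ/h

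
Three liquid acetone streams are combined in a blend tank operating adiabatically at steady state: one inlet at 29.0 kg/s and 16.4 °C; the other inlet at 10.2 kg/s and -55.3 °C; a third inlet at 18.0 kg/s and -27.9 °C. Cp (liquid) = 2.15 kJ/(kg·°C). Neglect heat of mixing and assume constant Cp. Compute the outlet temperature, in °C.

T_out = -10.3 °C

No heat crosses the boundary, so H_out = H_in.
T_out = Σ ṁᵢCp,ᵢTᵢ / Σ ṁᵢCp,ᵢ
      = -1269.9 / 122.98 = -10.326 °C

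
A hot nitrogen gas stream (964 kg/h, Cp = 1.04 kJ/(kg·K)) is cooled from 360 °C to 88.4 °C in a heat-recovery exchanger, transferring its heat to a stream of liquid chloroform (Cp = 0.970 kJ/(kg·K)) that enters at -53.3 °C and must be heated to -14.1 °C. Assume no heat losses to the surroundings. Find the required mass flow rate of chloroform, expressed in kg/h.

ṁ_c = 7160 kg/h

Heat released by hot stream: Q = 964 × 1.04 × (360 − 88.4) = 272300 kJ/h
Energy balance on cold side (adiabatic exchanger): Q = ṁ_c·Cp_c·(T_c,out − T_c,in)
ṁ_c = 272300 / [0.970 × (-14.1 − -53.3)] = 7161.1 kg/h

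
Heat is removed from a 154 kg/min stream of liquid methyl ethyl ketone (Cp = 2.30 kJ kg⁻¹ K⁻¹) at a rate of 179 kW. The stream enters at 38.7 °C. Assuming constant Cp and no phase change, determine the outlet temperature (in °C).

T_out = 8.38 °C

Q = 179 kW = 10740 kJ/min
ΔT = Q/(ṁ·Cp) = 10740/(154×2.30) = 30.322 K
T_out = 38.7 − 30.322 = 8.3781 °C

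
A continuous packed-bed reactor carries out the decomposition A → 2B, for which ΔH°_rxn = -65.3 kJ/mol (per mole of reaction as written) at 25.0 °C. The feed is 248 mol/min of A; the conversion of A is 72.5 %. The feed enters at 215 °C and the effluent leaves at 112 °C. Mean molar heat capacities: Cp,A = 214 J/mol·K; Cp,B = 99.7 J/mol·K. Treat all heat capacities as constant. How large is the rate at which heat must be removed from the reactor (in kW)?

Q_out = 291 kW

Extent of reaction ξ = 0.725 × 248 = 179.8 mol/min
Reaction term: ξ·ΔH°_rxn = 179.8 × -65.3 = -11741 kJ/min
Sensible, feed 215→25 °C: -10084 kJ/min
Outlet flows (mol/min): A 68.2, B 359.6
Sensible, products 25→112 °C: 4388.9 kJ/min
Q = ΔH = -17436 kJ/min = -290.6 kW
Heat removed = 290.6 kW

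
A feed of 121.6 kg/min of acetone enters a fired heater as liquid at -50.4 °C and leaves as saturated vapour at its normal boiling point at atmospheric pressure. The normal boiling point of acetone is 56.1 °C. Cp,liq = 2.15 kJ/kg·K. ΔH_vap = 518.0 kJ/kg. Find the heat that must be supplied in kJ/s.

liquid -50.4→56.1 °C: 228.97 kJ/kg
vaporisation at 56.1 °C: 518 kJ/kg
Δh = 228.97 + 518 = 746.98 kJ/kg
Q = ṁ·Δh = 121.6 kg/min × 746.98 kJ/kg = 90832 kJ/min
|Q| = 1513.9 kW

Q = 1510 kJ/s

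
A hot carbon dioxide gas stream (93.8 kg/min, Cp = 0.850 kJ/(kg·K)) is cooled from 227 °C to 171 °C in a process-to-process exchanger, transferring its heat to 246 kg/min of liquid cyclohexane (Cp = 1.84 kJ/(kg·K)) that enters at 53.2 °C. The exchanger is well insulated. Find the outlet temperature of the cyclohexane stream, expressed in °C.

Heat released by hot stream: Q = 93.8 × 0.850 × (227 − 171) = 4464.9 kJ/min
Energy balance on cold side (adiabatic exchanger): Q = ṁ_c·Cp_c·(T_c,out − T_c,in)
T_c,out = 53.2 + 4464.9/(246 × 1.84) = 63.064 °C

T_c,out = 63.1 °C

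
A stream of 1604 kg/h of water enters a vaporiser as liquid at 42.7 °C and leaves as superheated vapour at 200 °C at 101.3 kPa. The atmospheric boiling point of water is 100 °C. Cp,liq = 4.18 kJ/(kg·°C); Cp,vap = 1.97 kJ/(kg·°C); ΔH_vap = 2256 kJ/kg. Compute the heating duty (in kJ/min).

liquid 42.7→100 °C: 239.51 kJ/kg
vaporisation at 100 °C: 2256 kJ/kg
vapour 100→200 °C: 197 kJ/kg
Δh = 239.51 + 2256 + 197 = 2692.5 kJ/kg
Q = ṁ·Δh = 1604 kg/h × 2692.5 kJ/kg = 4.3188e+06 kJ/h
|Q| = 1199.7 kW = 71980 kJ/min

Q = 72000 kJ/min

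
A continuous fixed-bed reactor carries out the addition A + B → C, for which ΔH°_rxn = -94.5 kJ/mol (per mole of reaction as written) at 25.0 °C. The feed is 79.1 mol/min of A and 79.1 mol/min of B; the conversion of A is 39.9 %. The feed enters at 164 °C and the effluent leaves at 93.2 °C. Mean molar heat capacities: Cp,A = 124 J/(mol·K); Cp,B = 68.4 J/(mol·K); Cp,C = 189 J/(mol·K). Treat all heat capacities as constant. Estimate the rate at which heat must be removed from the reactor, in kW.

Extent of reaction ξ = 0.399 × 79.1 = 31.561 mol/min
Reaction term: ξ·ΔH°_rxn = 31.561 × -94.5 = -2982.5 kJ/min
Sensible, feed 164→25 °C: -2115.4 kJ/min
Outlet flows (mol/min): A 47.539, B 47.539, C 31.561
Sensible, products 25→93.2 °C: 1030.6 kJ/min
Q = ΔH = -4067.3 kJ/min = -67.789 kW
Heat removed = 67.789 kW

Q_out = 67.8 kW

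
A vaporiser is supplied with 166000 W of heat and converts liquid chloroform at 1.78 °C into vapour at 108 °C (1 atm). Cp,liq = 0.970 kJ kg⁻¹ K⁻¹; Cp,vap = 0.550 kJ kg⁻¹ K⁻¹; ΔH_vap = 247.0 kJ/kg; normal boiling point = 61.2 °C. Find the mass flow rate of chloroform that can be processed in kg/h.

Δh = 0.970×(61.2−1.78) + 247.0 + 0.550×(108−61.2) = 330.38 kJ/kg
Q = 166000 W = 166 kJ/s = 597600 kJ/h
ṁ = Q/Δh = 597600 / 330.38 = 1808.8 kg/h

ṁ = 1810 kg/h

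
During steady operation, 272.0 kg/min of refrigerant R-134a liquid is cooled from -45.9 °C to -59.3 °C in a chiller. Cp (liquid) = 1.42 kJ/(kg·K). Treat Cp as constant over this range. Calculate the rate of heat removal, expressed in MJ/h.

Q_c = 311 MJ/h

Q = ṁ·Cp·ΔT = 272.0 × 1.42 × (-59.3 − -45.9) = -5175.6 kJ/min
Converting: 5175.6 / 60 s = 86.26 kW
Cooling duty = 310.54 MJ/h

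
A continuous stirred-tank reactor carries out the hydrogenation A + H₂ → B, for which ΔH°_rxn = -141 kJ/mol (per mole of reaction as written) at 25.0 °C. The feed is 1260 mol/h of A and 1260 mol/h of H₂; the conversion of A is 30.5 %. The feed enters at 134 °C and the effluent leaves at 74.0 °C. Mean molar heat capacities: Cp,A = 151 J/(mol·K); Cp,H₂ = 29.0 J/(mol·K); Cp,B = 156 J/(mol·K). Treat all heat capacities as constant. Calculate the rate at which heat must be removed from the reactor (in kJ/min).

Q_out = 1140 kJ/min

Extent of reaction ξ = 0.305 × 1260 = 384.3 mol/h
Reaction term: ξ·ΔH°_rxn = 384.3 × -141 = -54186 kJ/h
Sensible, feed 134→25 °C: -24721 kJ/h
Outlet flows (mol/h): A 875.7, H₂ 875.7, B 384.3
Sensible, products 25→74.0 °C: 10661 kJ/h
Q = ΔH = -68246 kJ/h = -18.957 kW
Heat removed = 1137.4 kJ/min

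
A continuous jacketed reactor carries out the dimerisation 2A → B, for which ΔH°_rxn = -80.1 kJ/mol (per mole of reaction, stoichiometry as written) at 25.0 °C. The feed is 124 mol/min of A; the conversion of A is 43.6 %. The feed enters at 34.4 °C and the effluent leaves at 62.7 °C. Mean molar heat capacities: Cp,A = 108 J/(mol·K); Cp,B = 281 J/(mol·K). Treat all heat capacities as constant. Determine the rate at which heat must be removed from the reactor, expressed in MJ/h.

Q_out = 103 MJ/h

Extent of reaction ξ = 0.436 × 124 / 2 = 27.032 mol/min
Reaction term: ξ·ΔH°_rxn = 27.032 × -80.1 = -2165.3 kJ/min
Sensible, feed 34.4→25 °C: -125.88 kJ/min
Outlet flows (mol/min): A 69.936, B 27.032
Sensible, products 25→62.7 °C: 571.12 kJ/min
Q = ΔH = -1720 kJ/min = -28.667 kW
Heat removed = 103.2 MJ/h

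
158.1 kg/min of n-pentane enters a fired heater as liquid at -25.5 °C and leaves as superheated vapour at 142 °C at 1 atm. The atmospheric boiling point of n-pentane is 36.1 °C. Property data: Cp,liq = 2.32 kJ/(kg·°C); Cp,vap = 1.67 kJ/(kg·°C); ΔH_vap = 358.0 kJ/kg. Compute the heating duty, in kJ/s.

Q = 1790 kJ/s

liquid -25.5→36.1 °C: 142.91 kJ/kg
vaporisation at 36.1 °C: 358 kJ/kg
vapour 36.1→142 °C: 176.85 kJ/kg
Δh = 142.91 + 358 + 176.85 = 677.76 kJ/kg
Q = ṁ·Δh = 158.1 kg/min × 677.76 kJ/kg = 107150 kJ/min
|Q| = 1785.9 kW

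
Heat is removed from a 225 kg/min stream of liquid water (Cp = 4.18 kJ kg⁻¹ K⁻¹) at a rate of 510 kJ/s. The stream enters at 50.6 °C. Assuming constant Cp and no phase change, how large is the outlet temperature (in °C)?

T_out = 18.1 °C

Q = 510 kJ/s = 30600 kJ/min
ΔT = Q/(ṁ·Cp) = 30600/(225×4.18) = 32.536 K
T_out = 50.6 − 32.536 = 18.064 °C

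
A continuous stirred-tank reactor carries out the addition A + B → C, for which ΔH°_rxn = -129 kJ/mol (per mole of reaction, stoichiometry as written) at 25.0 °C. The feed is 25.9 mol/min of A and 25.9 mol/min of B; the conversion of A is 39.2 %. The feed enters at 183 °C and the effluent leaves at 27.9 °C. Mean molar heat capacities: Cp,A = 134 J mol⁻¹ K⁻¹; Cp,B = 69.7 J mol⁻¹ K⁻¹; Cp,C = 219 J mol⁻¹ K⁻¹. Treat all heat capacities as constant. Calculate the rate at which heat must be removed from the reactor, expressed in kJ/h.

Q_out = 128000 kJ/h

Extent of reaction ξ = 0.392 × 25.9 = 10.153 mol/min
Reaction term: ξ·ΔH°_rxn = 10.153 × -129 = -1309.7 kJ/min
Sensible, feed 183→25 °C: -833.58 kJ/min
Outlet flows (mol/min): A 15.747, B 15.747, C 10.153
Sensible, products 25→27.9 °C: 15.75 kJ/min
Q = ΔH = -2127.5 kJ/min = -35.459 kW
Heat removed = 127650 kJ/h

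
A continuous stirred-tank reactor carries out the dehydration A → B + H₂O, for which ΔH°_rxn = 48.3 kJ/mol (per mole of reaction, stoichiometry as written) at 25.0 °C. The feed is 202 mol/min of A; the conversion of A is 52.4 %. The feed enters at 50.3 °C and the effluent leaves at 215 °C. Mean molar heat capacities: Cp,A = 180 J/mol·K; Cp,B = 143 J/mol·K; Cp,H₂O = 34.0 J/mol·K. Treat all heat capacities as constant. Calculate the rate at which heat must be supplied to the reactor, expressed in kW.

Q_in = 184 kW

Extent of reaction ξ = 0.524 × 202 = 105.85 mol/min
Reaction term: ξ·ΔH°_rxn = 105.85 × 48.3 = 5112.5 kJ/min
Sensible, feed 50.3→25 °C: -919.91 kJ/min
Outlet flows (mol/min): A 96.152, B 105.85, H₂O 105.85
Sensible, products 25→215 °C: 6848.1 kJ/min
Q = ΔH = 11041 kJ/min = 184.01 kW
Heat supplied = 184.01 kW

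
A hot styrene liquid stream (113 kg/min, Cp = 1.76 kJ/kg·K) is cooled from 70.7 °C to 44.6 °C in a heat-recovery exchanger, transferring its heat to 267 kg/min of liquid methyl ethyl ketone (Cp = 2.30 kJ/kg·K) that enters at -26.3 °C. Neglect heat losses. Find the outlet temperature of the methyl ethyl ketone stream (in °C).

T_c,out = -17.8 °C

Heat released by hot stream: Q = 113 × 1.76 × (70.7 − 44.6) = 5190.8 kJ/min
Energy balance on cold side (adiabatic exchanger): Q = ṁ_c·Cp_c·(T_c,out − T_c,in)
T_c,out = -26.3 + 5190.8/(267 × 2.30) = -17.847 °C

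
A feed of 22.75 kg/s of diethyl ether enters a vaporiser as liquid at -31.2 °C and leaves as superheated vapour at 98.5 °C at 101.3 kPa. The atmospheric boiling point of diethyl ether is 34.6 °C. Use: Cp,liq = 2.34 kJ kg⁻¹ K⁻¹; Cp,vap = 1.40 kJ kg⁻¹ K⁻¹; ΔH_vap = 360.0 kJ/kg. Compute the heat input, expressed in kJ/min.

Q = 824000 kJ/min

liquid -31.2→34.6 °C: 153.97 kJ/kg
vaporisation at 34.6 °C: 360 kJ/kg
vapour 34.6→98.5 °C: 89.46 kJ/kg
Δh = 153.97 + 360 + 89.46 = 603.43 kJ/kg
Q = ṁ·Δh = 22.75 kg/s × 603.43 kJ/kg = 13728 kJ/s
|Q| = 13728 kW = 823680 kJ/min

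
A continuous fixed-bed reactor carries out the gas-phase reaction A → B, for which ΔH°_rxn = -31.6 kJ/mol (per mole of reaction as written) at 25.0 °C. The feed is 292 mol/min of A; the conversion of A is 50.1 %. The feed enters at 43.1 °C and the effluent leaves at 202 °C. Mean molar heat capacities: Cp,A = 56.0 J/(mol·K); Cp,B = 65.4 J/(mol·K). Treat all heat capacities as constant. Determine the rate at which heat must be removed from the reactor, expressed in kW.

Extent of reaction ξ = 0.501 × 292 = 146.29 mol/min
Reaction term: ξ·ΔH°_rxn = 146.29 × -31.6 = -4622.8 kJ/min
Sensible, feed 43.1→25 °C: -295.97 kJ/min
Outlet flows (mol/min): A 145.71, B 146.29
Sensible, products 25→202 °C: 3137.7 kJ/min
Q = ΔH = -1781.1 kJ/min = -29.685 kW
Heat removed = 29.685 kW

Q_out = 29.7 kW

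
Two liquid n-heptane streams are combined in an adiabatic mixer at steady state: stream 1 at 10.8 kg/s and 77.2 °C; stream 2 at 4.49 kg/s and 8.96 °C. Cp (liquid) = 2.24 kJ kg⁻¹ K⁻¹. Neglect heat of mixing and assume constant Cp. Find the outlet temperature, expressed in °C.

T_out = 57.2 °C

No heat crosses the boundary, so H_out = H_in.
T_out = Σ ṁᵢCp,ᵢTᵢ / Σ ṁᵢCp,ᵢ
      = 1957.7 / 34.25 = 57.161 °C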